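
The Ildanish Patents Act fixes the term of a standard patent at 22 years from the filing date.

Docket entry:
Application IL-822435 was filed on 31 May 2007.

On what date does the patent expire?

May 31, 2029

Filing date + 22 years → 31 May 2029.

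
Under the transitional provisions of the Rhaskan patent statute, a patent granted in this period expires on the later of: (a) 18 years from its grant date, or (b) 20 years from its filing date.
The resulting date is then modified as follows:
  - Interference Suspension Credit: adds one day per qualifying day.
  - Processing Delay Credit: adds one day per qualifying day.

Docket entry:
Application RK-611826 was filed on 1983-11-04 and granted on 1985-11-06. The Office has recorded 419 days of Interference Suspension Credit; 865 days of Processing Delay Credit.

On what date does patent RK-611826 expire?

(a) grant + 18 years → 6 November 2003.
(b) filing + 20 years → 4 November 2003.
Later of the two: 6 November 2003.
Interference Suspension Credit: +419 days → 29 December 2004.
Processing Delay Credit: +865 days → 13 May 2007.

May 13, 2007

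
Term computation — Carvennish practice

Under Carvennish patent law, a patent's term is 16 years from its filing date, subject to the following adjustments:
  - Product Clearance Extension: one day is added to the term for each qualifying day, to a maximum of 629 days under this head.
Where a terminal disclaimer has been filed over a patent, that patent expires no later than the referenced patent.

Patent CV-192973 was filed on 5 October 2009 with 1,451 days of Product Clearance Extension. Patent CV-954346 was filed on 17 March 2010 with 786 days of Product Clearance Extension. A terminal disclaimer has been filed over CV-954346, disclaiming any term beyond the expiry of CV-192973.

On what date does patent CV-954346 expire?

Natural term of CV-954346:
  Base: filing + 16 years → 17 March 2026.
  Product Clearance Extension: 786 days claimed exceeds the 629-day cap, so +629 days → 6 December 2027.
Expiry of referenced patent CV-192973:
  Base: filing + 16 years → 5 October 2025.
  Product Clearance Extension: 1451 days claimed exceeds the 629-day cap, so +629 days → 26 June 2027.
Terminal disclaimer: CV-954346 expires on the earlier of 6 December 2027 and 26 June 2027.

June 26, 2027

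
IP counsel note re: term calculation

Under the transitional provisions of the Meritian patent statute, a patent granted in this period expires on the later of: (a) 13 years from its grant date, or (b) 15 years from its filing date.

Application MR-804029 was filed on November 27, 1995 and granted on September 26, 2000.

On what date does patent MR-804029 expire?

(a) grant + 13 years → 26 September 2013.
(b) filing + 15 years → 27 November 2010.
Later of the two: 26 September 2013.

2013-09-26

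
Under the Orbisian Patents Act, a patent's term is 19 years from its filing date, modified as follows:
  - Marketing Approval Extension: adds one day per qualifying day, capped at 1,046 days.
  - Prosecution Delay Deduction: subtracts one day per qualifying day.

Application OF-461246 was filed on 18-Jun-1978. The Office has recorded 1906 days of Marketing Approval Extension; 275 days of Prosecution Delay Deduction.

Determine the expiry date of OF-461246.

Base term: filing date + 19 years → 18 June 1997.
Marketing Approval Extension: 1906 days claimed exceeds the 1046-day cap, so +1046 days → 29 April 2000.
Prosecution Delay Deduction: −275 days → 29 July 1999.

1999-07-29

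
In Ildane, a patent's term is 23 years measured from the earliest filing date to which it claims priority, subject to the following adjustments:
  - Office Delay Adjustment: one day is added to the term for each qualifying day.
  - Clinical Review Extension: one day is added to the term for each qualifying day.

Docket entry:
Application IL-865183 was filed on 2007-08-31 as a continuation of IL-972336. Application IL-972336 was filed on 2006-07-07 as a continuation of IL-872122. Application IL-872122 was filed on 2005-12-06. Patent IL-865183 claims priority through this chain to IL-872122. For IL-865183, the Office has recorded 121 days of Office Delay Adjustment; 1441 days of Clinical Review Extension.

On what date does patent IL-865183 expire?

Earliest priority filing: 6 December 2005.
Base term: 6 December 2005 + 23 years → 6 December 2028.
Office Delay Adjustment: +121 days → 6 April 2029.
Clinical Review Extension: +1441 days → 17 March 2033.

2033-03-17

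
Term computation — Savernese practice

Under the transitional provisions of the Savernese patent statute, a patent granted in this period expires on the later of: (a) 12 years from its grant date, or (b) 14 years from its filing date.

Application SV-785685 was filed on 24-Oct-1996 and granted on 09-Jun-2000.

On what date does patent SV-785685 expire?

(a) grant + 12 years → 9 June 2012.
(b) filing + 14 years → 24 October 2010.
Later of the two: 9 June 2012.

2012-06-09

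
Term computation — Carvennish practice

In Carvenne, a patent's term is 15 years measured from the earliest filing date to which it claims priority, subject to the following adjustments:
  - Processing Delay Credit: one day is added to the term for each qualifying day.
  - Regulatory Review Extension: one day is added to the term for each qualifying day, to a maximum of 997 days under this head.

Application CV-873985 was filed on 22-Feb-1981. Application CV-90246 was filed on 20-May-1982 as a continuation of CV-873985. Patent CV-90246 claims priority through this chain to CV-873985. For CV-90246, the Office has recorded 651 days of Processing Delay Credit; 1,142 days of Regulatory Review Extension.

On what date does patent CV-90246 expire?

August 27, 2000

Earliest priority filing: 22 February 1981.
Base term: 22 February 1981 + 15 years → 22 February 1996.
Processing Delay Credit: +651 days → 4 December 1997.
Regulatory Review Extension: 1142 days claimed exceeds the 997-day cap, so +997 days → 27 August 2000.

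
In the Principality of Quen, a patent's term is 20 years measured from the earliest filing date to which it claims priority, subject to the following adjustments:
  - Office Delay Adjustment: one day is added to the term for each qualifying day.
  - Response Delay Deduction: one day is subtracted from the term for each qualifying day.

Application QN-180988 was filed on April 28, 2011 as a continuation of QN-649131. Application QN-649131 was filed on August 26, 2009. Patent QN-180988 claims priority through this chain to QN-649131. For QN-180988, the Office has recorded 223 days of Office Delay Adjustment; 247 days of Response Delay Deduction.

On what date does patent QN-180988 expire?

August 2, 2029

Earliest priority filing: 26 August 2009.
Base term: 26 August 2009 + 20 years → 26 August 2029.
Office Delay Adjustment: +223 days → 6 April 2030.
Response Delay Deduction: −247 days → 2 August 2029.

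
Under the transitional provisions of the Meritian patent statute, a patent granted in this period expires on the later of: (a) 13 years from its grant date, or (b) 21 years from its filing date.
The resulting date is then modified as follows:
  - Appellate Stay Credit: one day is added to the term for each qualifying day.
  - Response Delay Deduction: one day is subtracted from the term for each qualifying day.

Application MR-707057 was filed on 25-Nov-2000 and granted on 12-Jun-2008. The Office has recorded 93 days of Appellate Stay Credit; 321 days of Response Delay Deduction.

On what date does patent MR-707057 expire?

(a) grant + 13 years → 12 June 2021.
(b) filing + 21 years → 25 November 2021.
Later of the two: 25 November 2021.
Appellate Stay Credit: +93 days → 26 February 2022.
Response Delay Deduction: −321 days → 11 April 2021.

2021-04-11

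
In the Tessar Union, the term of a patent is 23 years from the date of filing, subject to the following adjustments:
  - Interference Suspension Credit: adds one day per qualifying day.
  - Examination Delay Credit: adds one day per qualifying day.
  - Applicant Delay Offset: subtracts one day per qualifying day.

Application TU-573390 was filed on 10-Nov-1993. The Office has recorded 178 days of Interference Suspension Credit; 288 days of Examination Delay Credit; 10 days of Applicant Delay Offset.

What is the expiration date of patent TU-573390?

Base term: filing date + 23 years → 10 November 2016.
Interference Suspension Credit: +178 days → 7 May 2017.
Examination Delay Credit: +288 days → 19 February 2018.
Applicant Delay Offset: −10 days → 9 February 2018.

February 9, 2018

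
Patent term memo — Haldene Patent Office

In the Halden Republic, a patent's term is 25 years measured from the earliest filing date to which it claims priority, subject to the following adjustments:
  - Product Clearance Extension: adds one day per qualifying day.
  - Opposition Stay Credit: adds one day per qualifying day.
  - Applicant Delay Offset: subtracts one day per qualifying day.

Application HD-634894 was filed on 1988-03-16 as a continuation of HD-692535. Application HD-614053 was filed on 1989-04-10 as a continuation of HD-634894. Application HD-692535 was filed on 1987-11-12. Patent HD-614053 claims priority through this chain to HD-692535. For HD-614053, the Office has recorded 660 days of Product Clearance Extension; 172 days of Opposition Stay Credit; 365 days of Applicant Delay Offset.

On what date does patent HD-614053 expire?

February 22, 2014

Earliest priority filing: 12 November 1987.
Base term: 12 November 1987 + 25 years → 12 November 2012.
Product Clearance Extension: +660 days → 3 September 2014.
Opposition Stay Credit: +172 days → 22 February 2015.
Applicant Delay Offset: −365 days → 22 February 2014.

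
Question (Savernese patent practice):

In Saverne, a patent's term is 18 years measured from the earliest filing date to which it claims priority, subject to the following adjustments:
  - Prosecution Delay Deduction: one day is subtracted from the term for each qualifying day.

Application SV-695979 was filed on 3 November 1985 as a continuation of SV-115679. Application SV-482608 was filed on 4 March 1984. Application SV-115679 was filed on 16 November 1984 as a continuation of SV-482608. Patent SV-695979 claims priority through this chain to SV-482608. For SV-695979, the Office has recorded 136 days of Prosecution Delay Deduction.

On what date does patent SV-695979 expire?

October 19, 2001

Earliest priority filing: 4 March 1984.
Base term: 4 March 1984 + 18 years → 4 March 2002.
Prosecution Delay Deduction: −136 days → 19 October 2001.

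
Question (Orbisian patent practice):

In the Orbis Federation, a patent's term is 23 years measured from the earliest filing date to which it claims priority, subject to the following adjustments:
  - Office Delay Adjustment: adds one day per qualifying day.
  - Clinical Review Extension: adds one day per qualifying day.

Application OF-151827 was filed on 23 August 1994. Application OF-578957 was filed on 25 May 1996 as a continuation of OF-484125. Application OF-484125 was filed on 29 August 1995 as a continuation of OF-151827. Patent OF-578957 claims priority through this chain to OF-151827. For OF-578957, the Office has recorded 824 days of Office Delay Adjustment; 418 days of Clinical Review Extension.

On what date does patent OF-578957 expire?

Earliest priority filing: 23 August 1994.
Base term: 23 August 1994 + 23 years → 23 August 2017.
Office Delay Adjustment: +824 days → 25 November 2019.
Clinical Review Extension: +418 days → 16 January 2021.

2021-01-16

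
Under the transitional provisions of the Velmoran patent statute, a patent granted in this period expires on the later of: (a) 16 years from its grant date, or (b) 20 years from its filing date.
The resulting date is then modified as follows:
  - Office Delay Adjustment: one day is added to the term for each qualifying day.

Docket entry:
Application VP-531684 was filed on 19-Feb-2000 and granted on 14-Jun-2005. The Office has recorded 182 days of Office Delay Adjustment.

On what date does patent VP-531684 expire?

(a) grant + 16 years → 14 June 2021.
(b) filing + 20 years → 19 February 2020.
Later of the two: 14 June 2021.
Office Delay Adjustment: +182 days → 13 December 2021.

December 13, 2021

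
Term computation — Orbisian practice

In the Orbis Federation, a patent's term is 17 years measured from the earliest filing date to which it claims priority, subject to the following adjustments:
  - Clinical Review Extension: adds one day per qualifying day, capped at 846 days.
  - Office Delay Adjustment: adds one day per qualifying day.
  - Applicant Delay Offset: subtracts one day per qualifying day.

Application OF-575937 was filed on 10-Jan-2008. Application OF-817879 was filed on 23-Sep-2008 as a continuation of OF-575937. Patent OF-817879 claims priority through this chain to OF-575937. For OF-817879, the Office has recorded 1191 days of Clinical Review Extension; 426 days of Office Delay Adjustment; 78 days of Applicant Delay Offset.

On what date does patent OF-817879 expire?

2028-04-18

Earliest priority filing: 10 January 2008.
Base term: 10 January 2008 + 17 years → 10 January 2025.
Clinical Review Extension: 1191 days claimed exceeds the 846-day cap, so +846 days → 6 May 2027.
Office Delay Adjustment: +426 days → 5 July 2028.
Applicant Delay Offset: −78 days → 18 April 2028.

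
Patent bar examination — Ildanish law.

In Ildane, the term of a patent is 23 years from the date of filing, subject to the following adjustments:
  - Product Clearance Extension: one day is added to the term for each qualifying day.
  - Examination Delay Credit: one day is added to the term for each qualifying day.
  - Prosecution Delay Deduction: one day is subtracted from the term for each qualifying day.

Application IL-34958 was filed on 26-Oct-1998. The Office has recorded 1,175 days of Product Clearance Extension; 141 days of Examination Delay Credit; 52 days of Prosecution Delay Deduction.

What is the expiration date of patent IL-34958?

2025-04-12

Base term: filing date + 23 years → 26 October 2021.
Product Clearance Extension: +1175 days → 13 January 2025.
Examination Delay Credit: +141 days → 3 June 2025.
Prosecution Delay Deduction: −52 days → 12 April 2025.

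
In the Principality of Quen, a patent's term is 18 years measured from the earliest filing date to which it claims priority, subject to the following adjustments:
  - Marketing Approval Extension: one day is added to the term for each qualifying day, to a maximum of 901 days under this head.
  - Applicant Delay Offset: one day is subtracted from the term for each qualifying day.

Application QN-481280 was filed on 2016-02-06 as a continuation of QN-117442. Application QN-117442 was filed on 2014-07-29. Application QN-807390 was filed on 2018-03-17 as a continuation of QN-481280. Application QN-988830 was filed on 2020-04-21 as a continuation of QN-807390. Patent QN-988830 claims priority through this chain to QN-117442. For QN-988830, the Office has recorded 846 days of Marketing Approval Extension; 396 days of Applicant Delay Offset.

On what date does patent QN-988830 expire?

Earliest priority filing: 29 July 2014.
Base term: 29 July 2014 + 18 years → 29 July 2032.
Marketing Approval Extension: 846 days (within the 901-day cap) → +846 days → 22 November 2034.
Applicant Delay Offset: −396 days → 22 October 2033.

2033-10-22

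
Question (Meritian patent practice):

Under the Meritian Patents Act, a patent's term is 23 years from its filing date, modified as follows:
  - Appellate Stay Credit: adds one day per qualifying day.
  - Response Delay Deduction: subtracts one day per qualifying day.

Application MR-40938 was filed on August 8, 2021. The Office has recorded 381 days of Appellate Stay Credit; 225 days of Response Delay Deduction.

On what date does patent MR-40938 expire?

2045-01-11

Base term: filing date + 23 years → 8 August 2044.
Appellate Stay Credit: +381 days → 24 August 2045.
Response Delay Deduction: −225 days → 11 January 2045.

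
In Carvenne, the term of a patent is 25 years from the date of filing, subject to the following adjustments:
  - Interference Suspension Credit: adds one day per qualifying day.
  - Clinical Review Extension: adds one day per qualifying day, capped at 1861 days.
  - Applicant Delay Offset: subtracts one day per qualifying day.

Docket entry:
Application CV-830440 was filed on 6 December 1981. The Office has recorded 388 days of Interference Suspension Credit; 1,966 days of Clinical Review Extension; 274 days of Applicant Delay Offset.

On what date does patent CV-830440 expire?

Base term: filing date + 25 years → 6 December 2006.
Interference Suspension Credit: +388 days → 29 December 2007.
Clinical Review Extension: 1966 days claimed exceeds the 1861-day cap, so +1861 days → 1 February 2013.
Applicant Delay Offset: −274 days → 3 May 2012.

2012-05-03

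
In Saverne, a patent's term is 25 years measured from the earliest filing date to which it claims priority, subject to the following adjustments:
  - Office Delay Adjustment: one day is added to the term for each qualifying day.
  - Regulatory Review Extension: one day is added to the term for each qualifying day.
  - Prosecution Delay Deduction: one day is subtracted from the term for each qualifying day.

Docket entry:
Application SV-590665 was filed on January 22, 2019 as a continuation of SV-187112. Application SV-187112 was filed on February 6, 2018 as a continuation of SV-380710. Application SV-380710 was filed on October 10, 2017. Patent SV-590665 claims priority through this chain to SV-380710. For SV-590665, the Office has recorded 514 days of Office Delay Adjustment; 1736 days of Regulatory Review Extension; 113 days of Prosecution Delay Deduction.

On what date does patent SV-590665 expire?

2048-08-16

Earliest priority filing: 10 October 2017.
Base term: 10 October 2017 + 25 years → 10 October 2042.
Office Delay Adjustment: +514 days → 7 March 2044.
Regulatory Review Extension: +1736 days → 7 December 2048.
Prosecution Delay Deduction: −113 days → 16 August 2048.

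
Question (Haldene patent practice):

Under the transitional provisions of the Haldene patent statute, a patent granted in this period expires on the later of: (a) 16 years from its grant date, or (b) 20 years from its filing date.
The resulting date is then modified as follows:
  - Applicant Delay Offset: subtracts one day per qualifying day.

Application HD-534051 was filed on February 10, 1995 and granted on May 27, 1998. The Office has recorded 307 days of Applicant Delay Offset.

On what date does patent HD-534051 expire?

2014-04-09

(a) grant + 16 years → 27 May 2014.
(b) filing + 20 years → 10 February 2015.
Later of the two: 10 February 2015.
Applicant Delay Offset: −307 days → 9 April 2014.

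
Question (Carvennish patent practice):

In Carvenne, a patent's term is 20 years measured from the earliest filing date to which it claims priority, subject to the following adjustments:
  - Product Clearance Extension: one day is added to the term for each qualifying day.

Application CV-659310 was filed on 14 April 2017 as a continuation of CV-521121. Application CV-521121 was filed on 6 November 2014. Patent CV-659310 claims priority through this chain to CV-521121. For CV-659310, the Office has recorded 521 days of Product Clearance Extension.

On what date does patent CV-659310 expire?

2036-04-10

Earliest priority filing: 6 November 2014.
Base term: 6 November 2014 + 20 years → 6 November 2034.
Product Clearance Extension: +521 days → 10 April 2036.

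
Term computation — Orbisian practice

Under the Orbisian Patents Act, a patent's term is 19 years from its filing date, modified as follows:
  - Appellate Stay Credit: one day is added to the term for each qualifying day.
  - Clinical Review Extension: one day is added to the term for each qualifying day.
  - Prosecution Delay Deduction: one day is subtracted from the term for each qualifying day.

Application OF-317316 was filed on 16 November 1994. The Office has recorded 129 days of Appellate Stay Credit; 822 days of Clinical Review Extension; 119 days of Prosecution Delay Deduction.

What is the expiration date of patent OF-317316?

February 26, 2016

Base term: filing date + 19 years → 16 November 2013.
Appellate Stay Credit: +129 days → 25 March 2014.
Clinical Review Extension: +822 days → 24 June 2016.
Prosecution Delay Deduction: −119 days → 26 February 2016.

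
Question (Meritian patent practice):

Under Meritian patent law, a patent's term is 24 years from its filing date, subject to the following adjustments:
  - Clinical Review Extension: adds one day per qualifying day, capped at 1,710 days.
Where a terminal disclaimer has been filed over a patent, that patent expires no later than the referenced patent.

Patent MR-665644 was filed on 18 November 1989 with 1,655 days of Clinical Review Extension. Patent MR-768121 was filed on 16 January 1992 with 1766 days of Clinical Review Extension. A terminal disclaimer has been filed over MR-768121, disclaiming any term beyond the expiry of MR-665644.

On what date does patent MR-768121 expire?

May 31, 2018

Natural term of MR-768121:
  Base: filing + 24 years → 16 January 2016.
  Clinical Review Extension: 1766 days claimed exceeds the 1710-day cap, so +1710 days → 21 September 2020.
Expiry of referenced patent MR-665644:
  Base: filing + 24 years → 18 November 2013.
  Clinical Review Extension: 1655 days (within the 1710-day cap) → +1655 days → 31 May 2018.
Terminal disclaimer: MR-768121 expires on the earlier of 21 September 2020 and 31 May 2018.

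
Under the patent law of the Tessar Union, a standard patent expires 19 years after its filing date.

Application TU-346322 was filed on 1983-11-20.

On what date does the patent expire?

Filing date + 19 years → 20 November 2002.

2002-11-20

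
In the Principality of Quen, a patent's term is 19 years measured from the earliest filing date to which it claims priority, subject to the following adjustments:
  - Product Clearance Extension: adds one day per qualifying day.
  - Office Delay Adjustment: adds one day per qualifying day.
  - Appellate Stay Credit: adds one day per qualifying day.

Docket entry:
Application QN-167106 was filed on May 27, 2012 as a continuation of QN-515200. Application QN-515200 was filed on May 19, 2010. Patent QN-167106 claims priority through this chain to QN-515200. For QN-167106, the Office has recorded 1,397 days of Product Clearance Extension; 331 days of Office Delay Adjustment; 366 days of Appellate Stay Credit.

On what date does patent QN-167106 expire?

February 11, 2035

Earliest priority filing: 19 May 2010.
Base term: 19 May 2010 + 19 years → 19 May 2029.
Product Clearance Extension: +1397 days → 16 March 2033.
Office Delay Adjustment: +331 days → 10 February 2034.
Appellate Stay Credit: +366 days → 11 February 2035.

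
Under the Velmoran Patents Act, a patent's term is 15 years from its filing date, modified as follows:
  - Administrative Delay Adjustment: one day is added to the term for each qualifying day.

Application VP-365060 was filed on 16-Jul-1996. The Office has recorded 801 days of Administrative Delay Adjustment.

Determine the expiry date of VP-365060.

2013-09-24

Base term: filing date + 15 years → 16 July 2011.
Administrative Delay Adjustment: +801 days → 24 September 2013.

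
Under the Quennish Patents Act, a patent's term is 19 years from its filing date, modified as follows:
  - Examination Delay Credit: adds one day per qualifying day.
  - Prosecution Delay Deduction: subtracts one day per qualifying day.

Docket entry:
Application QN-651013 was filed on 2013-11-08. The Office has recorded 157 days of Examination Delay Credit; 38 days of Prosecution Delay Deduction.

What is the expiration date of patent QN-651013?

Base term: filing date + 19 years → 8 November 2032.
Examination Delay Credit: +157 days → 14 April 2033.
Prosecution Delay Deduction: −38 days → 7 March 2033.

2033-03-07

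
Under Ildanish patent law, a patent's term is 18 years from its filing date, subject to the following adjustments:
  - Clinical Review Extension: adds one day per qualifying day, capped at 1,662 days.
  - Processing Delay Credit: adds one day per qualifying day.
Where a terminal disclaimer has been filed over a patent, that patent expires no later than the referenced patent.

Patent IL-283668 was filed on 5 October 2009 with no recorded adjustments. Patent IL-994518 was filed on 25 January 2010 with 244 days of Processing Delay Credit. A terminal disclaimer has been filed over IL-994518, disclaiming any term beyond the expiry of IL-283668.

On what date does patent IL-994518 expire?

Natural term of IL-994518:
  Base: filing + 18 years → 25 January 2028.
  Processing Delay Credit: +244 days → 25 September 2028.
Expiry of referenced patent IL-283668:
  Base: filing + 18 years → 5 October 2027.
Terminal disclaimer: IL-994518 expires on the earlier of 25 September 2028 and 5 October 2027.

2027-10-05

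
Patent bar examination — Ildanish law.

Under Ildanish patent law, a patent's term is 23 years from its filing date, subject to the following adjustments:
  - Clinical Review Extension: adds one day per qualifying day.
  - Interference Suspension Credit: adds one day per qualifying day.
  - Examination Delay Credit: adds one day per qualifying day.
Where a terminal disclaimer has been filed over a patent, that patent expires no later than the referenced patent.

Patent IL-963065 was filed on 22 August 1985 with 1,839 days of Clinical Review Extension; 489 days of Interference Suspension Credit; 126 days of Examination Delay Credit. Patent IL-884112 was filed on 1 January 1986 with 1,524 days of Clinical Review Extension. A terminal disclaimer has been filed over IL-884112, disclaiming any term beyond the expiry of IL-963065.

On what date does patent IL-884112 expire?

Natural term of IL-884112:
  Base: filing + 23 years → 1 January 2009.
  Clinical Review Extension: +1524 days → 5 March 2013.
Expiry of referenced patent IL-963065:
  Base: filing + 23 years → 22 August 2008.
  Clinical Review Extension: +1839 days → 4 September 2013.
  Interference Suspension Credit: +489 days → 6 January 2015.
  Examination Delay Credit: +126 days → 12 May 2015.
Terminal disclaimer: IL-884112 expires on the earlier of 5 March 2013 and 12 May 2015.

2013-03-05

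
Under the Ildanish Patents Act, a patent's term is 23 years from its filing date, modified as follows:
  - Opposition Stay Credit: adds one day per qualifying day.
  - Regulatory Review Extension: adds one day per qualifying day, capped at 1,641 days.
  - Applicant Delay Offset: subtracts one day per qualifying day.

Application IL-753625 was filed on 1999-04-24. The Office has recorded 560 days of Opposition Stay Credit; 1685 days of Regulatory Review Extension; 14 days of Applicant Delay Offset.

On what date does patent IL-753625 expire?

Base term: filing date + 23 years → 24 April 2022.
Opposition Stay Credit: +560 days → 5 November 2023.
Regulatory Review Extension: 1685 days claimed exceeds the 1641-day cap, so +1641 days → 3 May 2028.
Applicant Delay Offset: −14 days → 19 April 2028.

April 19, 2028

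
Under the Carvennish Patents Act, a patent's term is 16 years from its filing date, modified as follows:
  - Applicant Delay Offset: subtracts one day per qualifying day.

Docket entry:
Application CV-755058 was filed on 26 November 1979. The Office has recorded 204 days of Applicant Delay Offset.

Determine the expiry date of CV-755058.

1995-05-06

Base term: filing date + 16 years → 26 November 1995.
Applicant Delay Offset: −204 days → 6 May 1995.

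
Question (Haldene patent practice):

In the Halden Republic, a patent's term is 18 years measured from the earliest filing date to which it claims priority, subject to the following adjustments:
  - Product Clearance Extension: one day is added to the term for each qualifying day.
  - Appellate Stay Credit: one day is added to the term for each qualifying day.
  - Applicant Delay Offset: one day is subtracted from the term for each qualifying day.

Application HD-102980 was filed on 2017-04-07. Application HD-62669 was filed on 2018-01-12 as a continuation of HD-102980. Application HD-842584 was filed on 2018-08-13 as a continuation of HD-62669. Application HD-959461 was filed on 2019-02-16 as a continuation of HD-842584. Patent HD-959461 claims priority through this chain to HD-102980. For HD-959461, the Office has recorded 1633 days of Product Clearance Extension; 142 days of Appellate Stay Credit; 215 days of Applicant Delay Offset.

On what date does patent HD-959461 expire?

July 15, 2039

Earliest priority filing: 7 April 2017.
Base term: 7 April 2017 + 18 years → 7 April 2035.
Product Clearance Extension: +1633 days → 26 September 2039.
Appellate Stay Credit: +142 days → 15 February 2040.
Applicant Delay Offset: −215 days → 15 July 2039.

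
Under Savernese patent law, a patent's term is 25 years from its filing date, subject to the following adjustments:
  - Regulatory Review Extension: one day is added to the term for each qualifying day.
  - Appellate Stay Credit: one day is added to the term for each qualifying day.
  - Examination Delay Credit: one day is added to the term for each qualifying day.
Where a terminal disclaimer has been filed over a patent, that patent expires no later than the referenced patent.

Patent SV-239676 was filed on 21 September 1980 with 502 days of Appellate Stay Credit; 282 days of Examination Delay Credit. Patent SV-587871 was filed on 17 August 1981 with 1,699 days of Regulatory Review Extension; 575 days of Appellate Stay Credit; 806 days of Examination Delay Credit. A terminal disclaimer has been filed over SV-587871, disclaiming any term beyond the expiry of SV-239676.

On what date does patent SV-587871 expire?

Natural term of SV-587871:
  Base: filing + 25 years → 17 August 2006.
  Regulatory Review Extension: +1699 days → 12 April 2011.
  Appellate Stay Credit: +575 days → 7 November 2012.
  Examination Delay Credit: +806 days → 22 January 2015.
Expiry of referenced patent SV-239676:
  Base: filing + 25 years → 21 September 2005.
  Appellate Stay Credit: +502 days → 5 February 2007.
  Examination Delay Credit: +282 days → 14 November 2007.
Terminal disclaimer: SV-587871 expires on the earlier of 22 January 2015 and 14 November 2007.

2007-11-14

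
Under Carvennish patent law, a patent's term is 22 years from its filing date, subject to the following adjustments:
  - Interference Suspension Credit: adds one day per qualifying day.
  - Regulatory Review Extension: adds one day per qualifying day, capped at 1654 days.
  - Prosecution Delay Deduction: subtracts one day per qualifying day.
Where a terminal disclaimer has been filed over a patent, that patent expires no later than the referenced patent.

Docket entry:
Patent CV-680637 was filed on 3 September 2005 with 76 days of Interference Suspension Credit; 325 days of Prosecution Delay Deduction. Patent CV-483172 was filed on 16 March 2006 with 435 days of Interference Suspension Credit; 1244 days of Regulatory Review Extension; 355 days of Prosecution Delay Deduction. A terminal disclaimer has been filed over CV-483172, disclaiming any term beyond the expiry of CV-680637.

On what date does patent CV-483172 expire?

Natural term of CV-483172:
  Base: filing + 22 years → 16 March 2028.
  Interference Suspension Credit: +435 days → 25 May 2029.
  Regulatory Review Extension: 1244 days (within the 1654-day cap) → +1244 days → 20 October 2032.
  Prosecution Delay Deduction: −355 days → 31 October 2031.
Expiry of referenced patent CV-680637:
  Base: filing + 22 years → 3 September 2027.
  Interference Suspension Credit: +76 days → 18 November 2027.
  Prosecution Delay Deduction: −325 days → 28 December 2026.
Terminal disclaimer: CV-483172 expires on the earlier of 31 October 2031 and 28 December 2026.

2026-12-28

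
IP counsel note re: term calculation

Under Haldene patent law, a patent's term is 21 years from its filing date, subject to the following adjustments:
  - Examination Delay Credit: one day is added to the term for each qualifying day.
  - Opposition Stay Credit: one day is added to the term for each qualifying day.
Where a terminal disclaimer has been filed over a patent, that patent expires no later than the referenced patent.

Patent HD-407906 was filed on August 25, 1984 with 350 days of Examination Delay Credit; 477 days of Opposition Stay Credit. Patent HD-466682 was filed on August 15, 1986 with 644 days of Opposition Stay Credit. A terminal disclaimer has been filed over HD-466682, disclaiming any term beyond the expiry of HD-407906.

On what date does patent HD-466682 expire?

2007-11-30

Natural term of HD-466682:
  Base: filing + 21 years → 15 August 2007.
  Opposition Stay Credit: +644 days → 20 May 2009.
Expiry of referenced patent HD-407906:
  Base: filing + 21 years → 25 August 2005.
  Examination Delay Credit: +350 days → 10 August 2006.
  Opposition Stay Credit: +477 days → 30 November 2007.
Terminal disclaimer: HD-466682 expires on the earlier of 20 May 2009 and 30 November 2007.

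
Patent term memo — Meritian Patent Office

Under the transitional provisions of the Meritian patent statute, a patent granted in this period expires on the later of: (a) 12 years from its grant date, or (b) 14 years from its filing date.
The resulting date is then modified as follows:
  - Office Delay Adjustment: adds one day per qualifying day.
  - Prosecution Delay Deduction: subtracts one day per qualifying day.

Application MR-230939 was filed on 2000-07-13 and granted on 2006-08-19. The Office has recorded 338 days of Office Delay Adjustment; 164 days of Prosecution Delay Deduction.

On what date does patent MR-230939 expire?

February 9, 2019

(a) grant + 12 years → 19 August 2018.
(b) filing + 14 years → 13 July 2014.
Later of the two: 19 August 2018.
Office Delay Adjustment: +338 days → 23 July 2019.
Prosecution Delay Deduction: −164 days → 9 February 2019.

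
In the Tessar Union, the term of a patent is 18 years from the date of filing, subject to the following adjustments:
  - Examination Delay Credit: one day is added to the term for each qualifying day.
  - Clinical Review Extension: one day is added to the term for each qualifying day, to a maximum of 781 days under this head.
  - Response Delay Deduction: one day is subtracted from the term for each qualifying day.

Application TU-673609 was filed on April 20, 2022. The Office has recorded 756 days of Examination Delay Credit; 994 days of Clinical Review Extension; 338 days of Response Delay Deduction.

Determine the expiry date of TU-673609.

August 2, 2043

Base term: filing date + 18 years → 20 April 2040.
Examination Delay Credit: +756 days → 16 May 2042.
Clinical Review Extension: 994 days claimed exceeds the 781-day cap, so +781 days → 5 July 2044.
Response Delay Deduction: −338 days → 2 August 2043.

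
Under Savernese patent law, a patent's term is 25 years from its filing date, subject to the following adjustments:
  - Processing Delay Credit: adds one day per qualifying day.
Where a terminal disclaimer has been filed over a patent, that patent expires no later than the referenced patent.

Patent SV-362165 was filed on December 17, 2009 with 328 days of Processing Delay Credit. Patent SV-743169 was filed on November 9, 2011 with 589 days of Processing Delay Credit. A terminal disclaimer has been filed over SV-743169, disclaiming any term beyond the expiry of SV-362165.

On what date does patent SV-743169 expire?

2035-11-10

Natural term of SV-743169:
  Base: filing + 25 years → 9 November 2036.
  Processing Delay Credit: +589 days → 21 June 2038.
Expiry of referenced patent SV-362165:
  Base: filing + 25 years → 17 December 2034.
  Processing Delay Credit: +328 days → 10 November 2035.
Terminal disclaimer: SV-743169 expires on the earlier of 21 June 2038 and 10 November 2035.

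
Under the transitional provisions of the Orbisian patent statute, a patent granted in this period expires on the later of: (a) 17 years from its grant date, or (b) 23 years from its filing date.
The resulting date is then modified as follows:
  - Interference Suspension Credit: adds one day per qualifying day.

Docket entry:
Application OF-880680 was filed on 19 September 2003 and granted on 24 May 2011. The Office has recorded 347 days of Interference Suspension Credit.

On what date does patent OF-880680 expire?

2029-05-06

(a) grant + 17 years → 24 May 2028.
(b) filing + 23 years → 19 September 2026.
Later of the two: 24 May 2028.
Interference Suspension Credit: +347 days → 6 May 2029.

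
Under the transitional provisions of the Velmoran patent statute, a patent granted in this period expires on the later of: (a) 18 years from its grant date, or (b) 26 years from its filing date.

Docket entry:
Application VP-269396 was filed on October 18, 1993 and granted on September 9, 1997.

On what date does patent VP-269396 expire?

(a) grant + 18 years → 9 September 2015.
(b) filing + 26 years → 18 October 2019.
Later of the two: 18 October 2019.

October 18, 2019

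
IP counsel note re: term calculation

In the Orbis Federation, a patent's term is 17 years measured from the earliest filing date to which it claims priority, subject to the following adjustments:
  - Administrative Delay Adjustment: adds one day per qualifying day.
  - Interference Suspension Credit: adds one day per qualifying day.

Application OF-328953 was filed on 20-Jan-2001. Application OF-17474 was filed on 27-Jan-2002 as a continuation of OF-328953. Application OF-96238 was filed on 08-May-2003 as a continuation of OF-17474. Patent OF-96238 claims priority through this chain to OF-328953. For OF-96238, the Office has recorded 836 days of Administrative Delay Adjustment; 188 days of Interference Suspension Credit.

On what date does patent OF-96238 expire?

Earliest priority filing: 20 January 2001.
Base term: 20 January 2001 + 17 years → 20 January 2018.
Administrative Delay Adjustment: +836 days → 5 May 2020.
Interference Suspension Credit: +188 days → 9 November 2020.

November 9, 2020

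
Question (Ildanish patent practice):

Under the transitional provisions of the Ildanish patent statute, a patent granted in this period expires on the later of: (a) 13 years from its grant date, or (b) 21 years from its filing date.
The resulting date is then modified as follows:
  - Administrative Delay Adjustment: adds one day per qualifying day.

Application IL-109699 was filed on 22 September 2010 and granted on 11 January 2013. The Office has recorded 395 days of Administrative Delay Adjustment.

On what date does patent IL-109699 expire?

October 21, 2032

(a) grant + 13 years → 11 January 2026.
(b) filing + 21 years → 22 September 2031.
Later of the two: 22 September 2031.
Administrative Delay Adjustment: +395 days → 21 October 2032.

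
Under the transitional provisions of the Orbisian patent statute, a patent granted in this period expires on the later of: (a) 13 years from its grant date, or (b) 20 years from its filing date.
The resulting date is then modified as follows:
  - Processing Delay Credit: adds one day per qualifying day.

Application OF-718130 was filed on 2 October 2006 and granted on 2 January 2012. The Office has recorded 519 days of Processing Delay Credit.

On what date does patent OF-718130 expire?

March 4, 2028

(a) grant + 13 years → 2 January 2025.
(b) filing + 20 years → 2 October 2026.
Later of the two: 2 October 2026.
Processing Delay Credit: +519 days → 4 March 2028.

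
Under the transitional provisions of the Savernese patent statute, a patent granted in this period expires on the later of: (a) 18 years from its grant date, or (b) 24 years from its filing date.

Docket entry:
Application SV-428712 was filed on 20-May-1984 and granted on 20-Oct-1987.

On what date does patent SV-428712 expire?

(a) grant + 18 years → 20 October 2005.
(b) filing + 24 years → 20 May 2008.
Later of the two: 20 May 2008.

May 20, 2008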